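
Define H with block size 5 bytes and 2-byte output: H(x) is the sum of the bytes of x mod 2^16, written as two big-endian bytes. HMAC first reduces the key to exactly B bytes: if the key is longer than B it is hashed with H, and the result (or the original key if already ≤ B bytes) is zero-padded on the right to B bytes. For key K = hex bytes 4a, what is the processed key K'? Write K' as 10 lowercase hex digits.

4a00000000

Key hex bytes 4a is 1 byte ≤ B = 5; zero-pad to 5 bytes: K' = 4a 00 00 00 00.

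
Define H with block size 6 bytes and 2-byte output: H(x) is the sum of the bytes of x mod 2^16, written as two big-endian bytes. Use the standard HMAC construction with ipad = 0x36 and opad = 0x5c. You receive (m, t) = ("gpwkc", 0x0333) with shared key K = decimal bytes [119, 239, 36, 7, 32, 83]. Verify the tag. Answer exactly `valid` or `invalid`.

Key decimal bytes [119, 239, 36, 7, 32, 83] = 77 ef 24 07 20 53 is exactly B = 6 bytes: K' = 77 ef 24 07 20 53.
K' ⊕ ipad = 41 d9 12 31 16 65; K' ⊕ opad = 2b b3 78 5b 7c 0f.
Inner hash: sum = 65+217+18+49+22+101+103+112+119+107+99 = 1012 → 03 f4.
Outer hash (recomputed tag): sum = 43+179+120+91+124+15+3+244 = 819 → 03 33.
Recomputed tag = 0333; claimed = 0333 → match.

valid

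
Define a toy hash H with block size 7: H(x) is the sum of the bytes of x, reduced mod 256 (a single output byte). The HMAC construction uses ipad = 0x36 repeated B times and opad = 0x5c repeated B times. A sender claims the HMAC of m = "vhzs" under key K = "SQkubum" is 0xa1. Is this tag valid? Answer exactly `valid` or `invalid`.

Key "SQkubum" = 53 51 6b 75 62 75 6d is exactly B = 7 bytes: K' = 53 51 6b 75 62 75 6d.
K' ⊕ ipad = 65 67 5d 43 54 43 5b; K' ⊕ opad = 0f 0d 37 29 3e 29 31.
Inner hash: sum = 101+103+93+67+84+67+91+118+104+122+115 = 1065; mod 256 = 41 → 29.
Outer hash (recomputed tag): sum = 15+13+55+41+62+41+49+41 = 317; mod 256 = 61 → 3d.
Recomputed tag = 3d; claimed = a1 → mismatch.

invalid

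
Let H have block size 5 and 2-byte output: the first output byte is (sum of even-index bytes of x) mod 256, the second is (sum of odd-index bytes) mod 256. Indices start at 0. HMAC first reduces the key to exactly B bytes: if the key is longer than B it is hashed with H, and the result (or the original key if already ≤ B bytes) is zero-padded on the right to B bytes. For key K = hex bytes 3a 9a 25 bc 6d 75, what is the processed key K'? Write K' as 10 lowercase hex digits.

|K| = 6 > B = 5, so first hash the key.
H(K): even-index sum = 204 mod 256 = 204; odd-index sum = 459 mod 256 = 203 → cc cb.
Zero-pad H(K) = cc cb to 5 bytes: K' = cc cb 00 00 00.

cccb000000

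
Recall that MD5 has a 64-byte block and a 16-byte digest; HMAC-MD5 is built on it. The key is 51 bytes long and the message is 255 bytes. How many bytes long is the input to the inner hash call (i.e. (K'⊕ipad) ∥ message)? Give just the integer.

Key is 51 ≤ 64 bytes, zero-padded: |K'| = 64.
Inner input = (K'⊕ipad) ∥ m → 64 + 255 = 319 bytes.

319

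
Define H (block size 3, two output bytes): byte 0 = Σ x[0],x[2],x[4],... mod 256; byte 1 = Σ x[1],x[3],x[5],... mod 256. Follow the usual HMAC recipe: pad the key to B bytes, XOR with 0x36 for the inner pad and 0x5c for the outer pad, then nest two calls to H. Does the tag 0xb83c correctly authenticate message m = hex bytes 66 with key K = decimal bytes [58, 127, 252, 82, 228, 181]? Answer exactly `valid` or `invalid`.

Key decimal bytes [58, 127, 252, 82, 228, 181] = 3a 7f fc 52 e4 b5 is 6 bytes > B = 3, so hash it first: H(key) = 1a 86, then zero-pad to 3 bytes: K' = 1a 86 00.
K' ⊕ ipad = 2c b0 36; K' ⊕ opad = 46 da 5c.
Inner hash: even-index sum = 98 mod 256 = 98; odd-index sum = 278 mod 256 = 22 → 62 16.
Outer hash (recomputed tag): even-index sum = 184 mod 256 = 184; odd-index sum = 316 mod 256 = 60 → b8 3c.
Recomputed tag = b83c; claimed = b83c → match.

valid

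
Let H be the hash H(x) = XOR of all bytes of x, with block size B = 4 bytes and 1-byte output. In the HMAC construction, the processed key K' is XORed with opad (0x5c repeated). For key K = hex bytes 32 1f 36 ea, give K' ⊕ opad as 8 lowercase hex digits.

6e436ab6

Key hex bytes 32 1f 36 ea is exactly B = 4 bytes: K' = 32 1f 36 ea.
XOR each byte with 0x5c: 32⊕5c=6e, 1f⊕5c=43, 36⊕5c=6a, ea⊕5c=b6.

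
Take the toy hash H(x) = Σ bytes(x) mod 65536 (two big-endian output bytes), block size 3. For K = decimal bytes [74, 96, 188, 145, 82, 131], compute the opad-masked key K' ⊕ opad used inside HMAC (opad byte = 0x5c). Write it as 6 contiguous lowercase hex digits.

Key decimal bytes [74, 96, 188, 145, 82, 131] = 4a 60 bc 91 52 83 is 6 bytes > B = 3, so hash it first: H(key) = 02 cc, then zero-pad to 3 bytes: K' = 02 cc 00.
XOR each byte with 0x5c: 02⊕5c=5e, cc⊕5c=90, 00⊕5c=5c.

5e905c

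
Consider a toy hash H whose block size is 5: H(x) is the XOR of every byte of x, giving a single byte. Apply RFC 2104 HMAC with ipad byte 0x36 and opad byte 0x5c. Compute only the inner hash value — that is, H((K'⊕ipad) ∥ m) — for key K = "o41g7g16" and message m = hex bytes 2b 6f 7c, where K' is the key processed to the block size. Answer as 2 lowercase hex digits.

Key "o41g7g16" = 6f 34 31 67 37 67 31 36 is 8 bytes > B = 5, so hash it first: H(key) = 5a, then zero-pad to 5 bytes: K' = 5a 00 00 00 00.
K' ⊕ ipad = 6c 36 36 36 36.
Inner input = 6c 36 36 36 36 ∥ 2b 6f 7c.
Inner hash: XOR 6c⊕36⊕36⊕36⊕36⊕2b⊕6f⊕7c = 54.

54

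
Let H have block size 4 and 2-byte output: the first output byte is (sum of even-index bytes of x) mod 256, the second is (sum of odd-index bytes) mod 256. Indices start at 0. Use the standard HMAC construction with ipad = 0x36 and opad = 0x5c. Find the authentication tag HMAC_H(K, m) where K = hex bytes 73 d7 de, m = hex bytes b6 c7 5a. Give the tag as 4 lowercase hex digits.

eec5

Key hex bytes 73 d7 de is 3 bytes ≤ B = 4; zero-pad to 4 bytes: K' = 73 d7 de 00.
K' ⊕ ipad = 45 e1 e8 36.  K' ⊕ opad = 2f 8b 82 5c.
Inner input = (K'⊕ipad) ∥ m = 45 e1 e8 36 ∥ b6 c7 5a.
Inner hash: even-index sum = 573 mod 256 = 61; odd-index sum = 478 mod 256 = 222 → 3d de.
Outer input = (K'⊕opad) ∥ inner = 2f 8b 82 5c ∥ 3d de.
Outer hash (tag): even-index sum = 238 mod 256 = 238; odd-index sum = 453 mod 256 = 197 → ee c5.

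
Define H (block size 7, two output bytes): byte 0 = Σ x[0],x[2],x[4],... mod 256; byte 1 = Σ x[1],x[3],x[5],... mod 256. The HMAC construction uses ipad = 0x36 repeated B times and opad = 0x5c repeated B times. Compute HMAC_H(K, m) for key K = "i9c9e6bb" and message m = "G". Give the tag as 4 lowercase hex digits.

Key "i9c9e6bb" = 69 39 63 39 65 36 62 62 is 8 bytes > B = 7, so hash it first: H(key) = 93 0a, then zero-pad to 7 bytes: K' = 93 0a 00 00 00 00 00.
K' ⊕ ipad = a5 3c 36 36 36 36 36.  K' ⊕ opad = cf 56 5c 5c 5c 5c 5c.
Inner input = (K'⊕ipad) ∥ m = a5 3c 36 36 36 36 36 ∥ 47.
Inner hash: even-index sum = 327 mod 256 = 71; odd-index sum = 239 mod 256 = 239 → 47 ef.
Outer input = (K'⊕opad) ∥ inner = cf 56 5c 5c 5c 5c 5c ∥ 47 ef.
Outer hash (tag): even-index sum = 722 mod 256 = 210; odd-index sum = 341 mod 256 = 85 → d2 55.

d255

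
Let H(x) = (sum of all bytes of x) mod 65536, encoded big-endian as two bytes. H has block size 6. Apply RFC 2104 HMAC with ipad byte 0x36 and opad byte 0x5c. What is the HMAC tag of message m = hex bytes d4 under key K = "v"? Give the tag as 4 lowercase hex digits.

021a

Key "v" = 76 is 1 byte ≤ B = 6; zero-pad to 6 bytes: K' = 76 00 00 00 00 00.
K' ⊕ ipad = 40 36 36 36 36 36.  K' ⊕ opad = 2a 5c 5c 5c 5c 5c.
Inner input = (K'⊕ipad) ∥ m = 40 36 36 36 36 36 ∥ d4.
Inner hash: sum = 64+54+54+54+54+54+212 = 546 → 02 22.
Outer input = (K'⊕opad) ∥ inner = 2a 5c 5c 5c 5c 5c ∥ 02 22.
Outer hash (tag): sum = 42+92+92+92+92+92+2+34 = 538 → 02 1a.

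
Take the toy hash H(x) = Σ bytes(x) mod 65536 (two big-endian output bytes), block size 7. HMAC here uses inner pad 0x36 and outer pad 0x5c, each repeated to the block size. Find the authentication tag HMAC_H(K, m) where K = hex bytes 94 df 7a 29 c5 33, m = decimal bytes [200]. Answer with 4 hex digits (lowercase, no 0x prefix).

0439

Key hex bytes 94 df 7a 29 c5 33 is 6 bytes ≤ B = 7; zero-pad to 7 bytes: K' = 94 df 7a 29 c5 33 00.
K' ⊕ ipad = a2 e9 4c 1f f3 05 36.  K' ⊕ opad = c8 83 26 75 99 6f 5c.
Inner input = (K'⊕ipad) ∥ m = a2 e9 4c 1f f3 05 36 ∥ c8.
Inner hash: sum = 162+233+76+31+243+5+54+200 = 1004 → 03 ec.
Outer input = (K'⊕opad) ∥ inner = c8 83 26 75 99 6f 5c ∥ 03 ec.
Outer hash (tag): sum = 200+131+38+117+153+111+92+3+236 = 1081 → 04 39.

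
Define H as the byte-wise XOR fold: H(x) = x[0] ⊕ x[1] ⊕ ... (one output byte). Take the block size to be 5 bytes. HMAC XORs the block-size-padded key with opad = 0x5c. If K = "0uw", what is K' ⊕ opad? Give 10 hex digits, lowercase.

6c292b5c5c

Key "0uw" = 30 75 77 is 3 bytes ≤ B = 5; zero-pad to 5 bytes: K' = 30 75 77 00 00.
XOR each byte with 0x5c: 30⊕5c=6c, 75⊕5c=29, 77⊕5c=2b, 00⊕5c=5c, 00⊕5c=5c.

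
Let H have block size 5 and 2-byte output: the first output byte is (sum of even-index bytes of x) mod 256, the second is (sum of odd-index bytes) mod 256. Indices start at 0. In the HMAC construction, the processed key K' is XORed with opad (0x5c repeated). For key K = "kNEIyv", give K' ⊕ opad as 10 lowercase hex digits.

Key "kNEIyv" = 6b 4e 45 49 79 76 is 6 bytes > B = 5, so hash it first: H(key) = 29 0d, then zero-pad to 5 bytes: K' = 29 0d 00 00 00.
XOR each byte with 0x5c: 29⊕5c=75, 0d⊕5c=51, 00⊕5c=5c, 00⊕5c=5c, 00⊕5c=5c.

75515c5c5c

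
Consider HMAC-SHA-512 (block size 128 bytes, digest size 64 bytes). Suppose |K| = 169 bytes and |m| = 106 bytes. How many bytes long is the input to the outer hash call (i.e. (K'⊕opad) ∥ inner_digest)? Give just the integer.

192

Key is 169 > 128 bytes, so it is hashed to 64 bytes then zero-padded to 128: |K'| = 128.
Outer input = (K'⊕opad) ∥ H(inner) → 128 + 64 = 192 bytes.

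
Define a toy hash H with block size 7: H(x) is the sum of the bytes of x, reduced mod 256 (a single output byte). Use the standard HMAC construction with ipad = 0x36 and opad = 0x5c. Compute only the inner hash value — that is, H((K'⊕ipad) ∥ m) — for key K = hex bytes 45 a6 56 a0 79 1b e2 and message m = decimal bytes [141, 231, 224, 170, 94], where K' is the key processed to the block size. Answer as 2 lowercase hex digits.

a5

Key hex bytes 45 a6 56 a0 79 1b e2 is exactly B = 7 bytes: K' = 45 a6 56 a0 79 1b e2.
K' ⊕ ipad = 73 90 60 96 4f 2d d4.
Inner input = 73 90 60 96 4f 2d d4 ∥ 8d e7 e0 aa 5e.
Inner hash: sum = 115+144+96+150+79+45+212+141+231+224+170+94 = 1701; mod 256 = 165 → a5.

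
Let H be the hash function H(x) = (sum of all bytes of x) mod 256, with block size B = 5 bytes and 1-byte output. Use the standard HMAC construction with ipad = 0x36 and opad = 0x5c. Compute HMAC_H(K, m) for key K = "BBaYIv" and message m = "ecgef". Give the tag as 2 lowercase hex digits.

ae

Key "BBaYIv" = 42 42 61 59 49 76 is 6 bytes > B = 5, so hash it first: H(key) = fd, then zero-pad to 5 bytes: K' = fd 00 00 00 00.
K' ⊕ ipad = cb 36 36 36 36.  K' ⊕ opad = a1 5c 5c 5c 5c.
Inner input = (K'⊕ipad) ∥ m = cb 36 36 36 36 ∥ 65 63 67 65 66.
Inner hash: sum = 203+54+54+54+54+101+99+103+101+102 = 925; mod 256 = 157 → 9d.
Outer input = (K'⊕opad) ∥ inner = a1 5c 5c 5c 5c ∥ 9d.
Outer hash (tag): sum = 161+92+92+92+92+157 = 686; mod 256 = 174 → ae.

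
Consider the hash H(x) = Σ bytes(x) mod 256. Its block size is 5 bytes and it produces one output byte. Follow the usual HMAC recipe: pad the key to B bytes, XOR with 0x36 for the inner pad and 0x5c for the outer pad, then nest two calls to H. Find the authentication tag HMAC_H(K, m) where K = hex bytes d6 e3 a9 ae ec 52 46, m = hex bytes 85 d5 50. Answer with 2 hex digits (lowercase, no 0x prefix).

5c

Key hex bytes d6 e3 a9 ae ec 52 46 is 7 bytes > B = 5, so hash it first: H(key) = 94, then zero-pad to 5 bytes: K' = 94 00 00 00 00.
K' ⊕ ipad = a2 36 36 36 36.  K' ⊕ opad = c8 5c 5c 5c 5c.
Inner input = (K'⊕ipad) ∥ m = a2 36 36 36 36 ∥ 85 d5 50.
Inner hash: sum = 162+54+54+54+54+133+213+80 = 804; mod 256 = 36 → 24.
Outer input = (K'⊕opad) ∥ inner = c8 5c 5c 5c 5c ∥ 24.
Outer hash (tag): sum = 200+92+92+92+92+36 = 604; mod 256 = 92 → 5c.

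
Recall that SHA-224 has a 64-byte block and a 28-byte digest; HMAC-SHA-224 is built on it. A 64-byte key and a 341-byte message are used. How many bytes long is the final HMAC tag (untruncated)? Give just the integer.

The tag is one SHA-224 digest: 28 bytes.

28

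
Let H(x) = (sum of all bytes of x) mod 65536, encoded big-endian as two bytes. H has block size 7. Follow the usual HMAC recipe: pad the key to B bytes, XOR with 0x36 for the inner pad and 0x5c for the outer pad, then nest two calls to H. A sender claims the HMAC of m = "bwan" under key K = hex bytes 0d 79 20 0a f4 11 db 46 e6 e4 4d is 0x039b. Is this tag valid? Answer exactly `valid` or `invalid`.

Key hex bytes 0d 79 20 0a f4 11 db 46 e6 e4 4d is 11 bytes > B = 7, so hash it first: H(key) = 04 ed, then zero-pad to 7 bytes: K' = 04 ed 00 00 00 00 00.
K' ⊕ ipad = 32 db 36 36 36 36 36; K' ⊕ opad = 58 b1 5c 5c 5c 5c 5c.
Inner hash: sum = 50+219+54+54+54+54+54+98+119+97+110 = 963 → 03 c3.
Outer hash (recomputed tag): sum = 88+177+92+92+92+92+92+3+195 = 923 → 03 9b.
Recomputed tag = 039b; claimed = 039b → match.

valid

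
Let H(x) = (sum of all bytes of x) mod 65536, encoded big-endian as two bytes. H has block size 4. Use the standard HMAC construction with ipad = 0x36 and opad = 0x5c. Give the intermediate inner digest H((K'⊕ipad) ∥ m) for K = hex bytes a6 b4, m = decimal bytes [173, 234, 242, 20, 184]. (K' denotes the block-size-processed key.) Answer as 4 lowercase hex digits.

04d3

Key hex bytes a6 b4 is 2 bytes ≤ B = 4; zero-pad to 4 bytes: K' = a6 b4 00 00.
K' ⊕ ipad = 90 82 36 36.
Inner input = 90 82 36 36 ∥ ad ea f2 14 b8.
Inner hash: sum = 144+130+54+54+173+234+242+20+184 = 1235 → 04 d3.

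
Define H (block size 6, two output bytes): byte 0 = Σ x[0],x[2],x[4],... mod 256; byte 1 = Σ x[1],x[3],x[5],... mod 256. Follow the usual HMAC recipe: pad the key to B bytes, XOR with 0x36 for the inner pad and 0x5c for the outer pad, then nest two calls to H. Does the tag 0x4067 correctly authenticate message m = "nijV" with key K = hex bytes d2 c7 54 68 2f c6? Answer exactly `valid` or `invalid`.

valid

Key hex bytes d2 c7 54 68 2f c6 is exactly B = 6 bytes: K' = d2 c7 54 68 2f c6.
K' ⊕ ipad = e4 f1 62 5e 19 f0; K' ⊕ opad = 8e 9b 08 34 73 9a.
Inner hash: even-index sum = 567 mod 256 = 55; odd-index sum = 766 mod 256 = 254 → 37 fe.
Outer hash (recomputed tag): even-index sum = 320 mod 256 = 64; odd-index sum = 615 mod 256 = 103 → 40 67.
Recomputed tag = 4067; claimed = 4067 → match.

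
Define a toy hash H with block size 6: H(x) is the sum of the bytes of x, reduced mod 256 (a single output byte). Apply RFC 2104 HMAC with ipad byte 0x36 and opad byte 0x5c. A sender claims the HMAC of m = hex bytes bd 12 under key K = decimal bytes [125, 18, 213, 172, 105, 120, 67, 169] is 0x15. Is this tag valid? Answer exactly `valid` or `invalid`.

Key decimal bytes [125, 18, 213, 172, 105, 120, 67, 169] = 7d 12 d5 ac 69 78 43 a9 is 8 bytes > B = 6, so hash it first: H(key) = dd, then zero-pad to 6 bytes: K' = dd 00 00 00 00 00.
K' ⊕ ipad = eb 36 36 36 36 36; K' ⊕ opad = 81 5c 5c 5c 5c 5c.
Inner hash: sum = 235+54+54+54+54+54+189+18 = 712; mod 256 = 200 → c8.
Outer hash (recomputed tag): sum = 129+92+92+92+92+92+200 = 789; mod 256 = 21 → 15.
Recomputed tag = 15; claimed = 15 → match.

valid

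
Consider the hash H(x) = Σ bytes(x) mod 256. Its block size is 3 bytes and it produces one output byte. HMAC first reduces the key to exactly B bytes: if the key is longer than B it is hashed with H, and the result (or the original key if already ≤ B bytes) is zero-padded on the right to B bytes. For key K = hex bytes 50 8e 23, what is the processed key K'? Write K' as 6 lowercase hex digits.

Key hex bytes 50 8e 23 is exactly B = 3 bytes: K' = 50 8e 23.

508e23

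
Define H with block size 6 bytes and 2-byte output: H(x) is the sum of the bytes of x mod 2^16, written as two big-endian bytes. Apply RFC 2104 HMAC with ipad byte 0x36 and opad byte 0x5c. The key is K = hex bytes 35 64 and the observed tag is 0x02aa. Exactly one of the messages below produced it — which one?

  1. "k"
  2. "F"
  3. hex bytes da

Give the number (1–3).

Key hex bytes 35 64 is 2 bytes ≤ B = 6; zero-pad to 6 bytes: K' = 35 64 00 00 00 00.
K' ⊕ ipad = 03 52 36 36 36 36; K' ⊕ opad = 69 38 5c 5c 5c 5c.
m1: inner = H(03 52 36 36 36 36 6b) = 01 98; tag = H(69 38 5c 5c 5c 5c 01 98) = 02aa ← matches
m2: inner = H(03 52 36 36 36 36 46) = 01 73; tag = H(69 38 5c 5c 5c 5c 01 73) = 0285
m3: inner = H(03 52 36 36 36 36 da) = 02 07; tag = H(69 38 5c 5c 5c 5c 02 07) = 021a

1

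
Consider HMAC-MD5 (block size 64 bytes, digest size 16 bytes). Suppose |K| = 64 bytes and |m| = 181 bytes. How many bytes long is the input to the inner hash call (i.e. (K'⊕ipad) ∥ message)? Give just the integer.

Key is 64 ≤ 64 bytes, zero-padded: |K'| = 64.
Inner input = (K'⊕ipad) ∥ m → 64 + 181 = 245 bytes.

245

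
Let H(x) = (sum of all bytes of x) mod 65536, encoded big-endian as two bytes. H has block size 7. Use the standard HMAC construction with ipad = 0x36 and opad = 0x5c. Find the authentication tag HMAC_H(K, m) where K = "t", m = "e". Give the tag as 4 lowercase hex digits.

Key "t" = 74 is 1 byte ≤ B = 7; zero-pad to 7 bytes: K' = 74 00 00 00 00 00 00.
K' ⊕ ipad = 42 36 36 36 36 36 36.  K' ⊕ opad = 28 5c 5c 5c 5c 5c 5c.
Inner input = (K'⊕ipad) ∥ m = 42 36 36 36 36 36 36 ∥ 65.
Inner hash: sum = 66+54+54+54+54+54+54+101 = 491 → 01 eb.
Outer input = (K'⊕opad) ∥ inner = 28 5c 5c 5c 5c 5c 5c ∥ 01 eb.
Outer hash (tag): sum = 40+92+92+92+92+92+92+1+235 = 828 → 03 3c.

033c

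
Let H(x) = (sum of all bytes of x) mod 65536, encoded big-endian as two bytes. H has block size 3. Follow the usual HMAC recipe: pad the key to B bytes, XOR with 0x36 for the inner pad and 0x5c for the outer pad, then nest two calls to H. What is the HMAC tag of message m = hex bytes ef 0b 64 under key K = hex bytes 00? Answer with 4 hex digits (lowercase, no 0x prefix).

Key hex bytes 00 is 1 byte ≤ B = 3; zero-pad to 3 bytes: K' = 00 00 00.
K' ⊕ ipad = 36 36 36.  K' ⊕ opad = 5c 5c 5c.
Inner input = (K'⊕ipad) ∥ m = 36 36 36 ∥ ef 0b 64.
Inner hash: sum = 54+54+54+239+11+100 = 512 → 02 00.
Outer input = (K'⊕opad) ∥ inner = 5c 5c 5c ∥ 02 00.
Outer hash (tag): sum = 92+92+92+2+0 = 278 → 01 16.

0116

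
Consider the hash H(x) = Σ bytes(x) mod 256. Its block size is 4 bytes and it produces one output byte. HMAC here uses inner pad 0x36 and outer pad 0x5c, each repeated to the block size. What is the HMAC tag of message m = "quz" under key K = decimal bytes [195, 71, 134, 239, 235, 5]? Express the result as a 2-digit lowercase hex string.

Key decimal bytes [195, 71, 134, 239, 235, 5] = c3 47 86 ef eb 05 is 6 bytes > B = 4, so hash it first: H(key) = 6f, then zero-pad to 4 bytes: K' = 6f 00 00 00.
K' ⊕ ipad = 59 36 36 36.  K' ⊕ opad = 33 5c 5c 5c.
Inner input = (K'⊕ipad) ∥ m = 59 36 36 36 ∥ 71 75 7a.
Inner hash: sum = 89+54+54+54+113+117+122 = 603; mod 256 = 91 → 5b.
Outer input = (K'⊕opad) ∥ inner = 33 5c 5c 5c ∥ 5b.
Outer hash (tag): sum = 51+92+92+92+91 = 418; mod 256 = 162 → a2.

a2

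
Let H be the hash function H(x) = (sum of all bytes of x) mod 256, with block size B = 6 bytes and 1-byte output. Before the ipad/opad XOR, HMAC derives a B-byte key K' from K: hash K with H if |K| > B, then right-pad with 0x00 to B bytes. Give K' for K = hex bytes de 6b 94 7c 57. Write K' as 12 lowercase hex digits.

Key hex bytes de 6b 94 7c 57 is 5 bytes ≤ B = 6; zero-pad to 6 bytes: K' = de 6b 94 7c 57 00.

de6b947c5700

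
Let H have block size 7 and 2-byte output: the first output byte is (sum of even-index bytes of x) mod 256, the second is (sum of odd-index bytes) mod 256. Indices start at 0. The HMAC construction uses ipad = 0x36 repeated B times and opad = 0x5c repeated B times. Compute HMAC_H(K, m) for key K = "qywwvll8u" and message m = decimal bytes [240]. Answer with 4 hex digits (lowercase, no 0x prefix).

752b

Key "qywwvll8u" = 71 79 77 77 76 6c 6c 38 75 is 9 bytes > B = 7, so hash it first: H(key) = 3f 94, then zero-pad to 7 bytes: K' = 3f 94 00 00 00 00 00.
K' ⊕ ipad = 09 a2 36 36 36 36 36.  K' ⊕ opad = 63 c8 5c 5c 5c 5c 5c.
Inner input = (K'⊕ipad) ∥ m = 09 a2 36 36 36 36 36 ∥ f0.
Inner hash: even-index sum = 171 mod 256 = 171; odd-index sum = 510 mod 256 = 254 → ab fe.
Outer input = (K'⊕opad) ∥ inner = 63 c8 5c 5c 5c 5c 5c ∥ ab fe.
Outer hash (tag): even-index sum = 629 mod 256 = 117; odd-index sum = 555 mod 256 = 43 → 75 2b.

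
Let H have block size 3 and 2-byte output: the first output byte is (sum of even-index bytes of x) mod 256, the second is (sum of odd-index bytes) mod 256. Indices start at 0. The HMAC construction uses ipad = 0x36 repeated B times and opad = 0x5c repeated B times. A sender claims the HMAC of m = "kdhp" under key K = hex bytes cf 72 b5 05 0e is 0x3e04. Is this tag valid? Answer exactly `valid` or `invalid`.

Key hex bytes cf 72 b5 05 0e is 5 bytes > B = 3, so hash it first: H(key) = 92 77, then zero-pad to 3 bytes: K' = 92 77 00.
K' ⊕ ipad = a4 41 36; K' ⊕ opad = ce 2b 5c.
Inner hash: even-index sum = 430 mod 256 = 174; odd-index sum = 276 mod 256 = 20 → ae 14.
Outer hash (recomputed tag): even-index sum = 318 mod 256 = 62; odd-index sum = 217 mod 256 = 217 → 3e d9.
Recomputed tag = 3ed9; claimed = 3e04 → mismatch.

invalid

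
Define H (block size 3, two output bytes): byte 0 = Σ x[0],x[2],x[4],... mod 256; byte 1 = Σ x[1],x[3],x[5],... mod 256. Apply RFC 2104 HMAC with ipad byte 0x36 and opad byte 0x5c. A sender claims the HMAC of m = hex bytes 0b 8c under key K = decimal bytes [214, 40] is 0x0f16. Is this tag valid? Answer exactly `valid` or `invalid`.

Key decimal bytes [214, 40] = d6 28 is 2 bytes ≤ B = 3; zero-pad to 3 bytes: K' = d6 28 00.
K' ⊕ ipad = e0 1e 36; K' ⊕ opad = 8a 74 5c.
Inner hash: even-index sum = 418 mod 256 = 162; odd-index sum = 41 mod 256 = 41 → a2 29.
Outer hash (recomputed tag): even-index sum = 271 mod 256 = 15; odd-index sum = 278 mod 256 = 22 → 0f 16.
Recomputed tag = 0f16; claimed = 0f16 → match.

valid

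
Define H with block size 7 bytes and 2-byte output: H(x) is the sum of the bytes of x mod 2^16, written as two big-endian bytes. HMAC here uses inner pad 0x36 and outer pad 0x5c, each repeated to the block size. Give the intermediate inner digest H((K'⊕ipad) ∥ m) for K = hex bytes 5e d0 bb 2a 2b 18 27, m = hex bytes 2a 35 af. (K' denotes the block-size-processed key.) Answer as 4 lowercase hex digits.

Key hex bytes 5e d0 bb 2a 2b 18 27 is exactly B = 7 bytes: K' = 5e d0 bb 2a 2b 18 27.
K' ⊕ ipad = 68 e6 8d 1c 1d 2e 11.
Inner input = 68 e6 8d 1c 1d 2e 11 ∥ 2a 35 af.
Inner hash: sum = 104+230+141+28+29+46+17+42+53+175 = 865 → 03 61.

0361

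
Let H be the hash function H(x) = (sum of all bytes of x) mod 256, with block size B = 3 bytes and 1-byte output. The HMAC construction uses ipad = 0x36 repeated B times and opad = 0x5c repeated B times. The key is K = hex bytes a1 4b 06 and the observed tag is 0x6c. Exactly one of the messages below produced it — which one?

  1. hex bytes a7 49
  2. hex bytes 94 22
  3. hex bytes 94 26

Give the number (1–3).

3

Key hex bytes a1 4b 06 is exactly B = 3 bytes: K' = a1 4b 06.
K' ⊕ ipad = 97 7d 30; K' ⊕ opad = fd 17 5a.
m1: inner = H(97 7d 30 a7 49) = 34; tag = H(fd 17 5a 34) = a2
m2: inner = H(97 7d 30 94 22) = fa; tag = H(fd 17 5a fa) = 68
m3: inner = H(97 7d 30 94 26) = fe; tag = H(fd 17 5a fe) = 6c ← matches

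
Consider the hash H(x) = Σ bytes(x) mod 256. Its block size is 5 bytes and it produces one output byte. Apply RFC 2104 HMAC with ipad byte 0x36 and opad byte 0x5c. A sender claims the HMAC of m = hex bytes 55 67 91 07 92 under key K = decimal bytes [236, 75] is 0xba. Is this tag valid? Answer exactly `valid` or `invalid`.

Key decimal bytes [236, 75] = ec 4b is 2 bytes ≤ B = 5; zero-pad to 5 bytes: K' = ec 4b 00 00 00.
K' ⊕ ipad = da 7d 36 36 36; K' ⊕ opad = b0 17 5c 5c 5c.
Inner hash: sum = 218+125+54+54+54+85+103+145+7+146 = 991; mod 256 = 223 → df.
Outer hash (recomputed tag): sum = 176+23+92+92+92+223 = 698; mod 256 = 186 → ba.
Recomputed tag = ba; claimed = ba → match.

valid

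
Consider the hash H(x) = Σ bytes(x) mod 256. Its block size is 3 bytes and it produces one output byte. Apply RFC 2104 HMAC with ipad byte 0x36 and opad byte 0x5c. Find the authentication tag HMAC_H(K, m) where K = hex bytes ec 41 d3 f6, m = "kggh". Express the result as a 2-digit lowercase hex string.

Key hex bytes ec 41 d3 f6 is 4 bytes > B = 3, so hash it first: H(key) = f6, then zero-pad to 3 bytes: K' = f6 00 00.
K' ⊕ ipad = c0 36 36.  K' ⊕ opad = aa 5c 5c.
Inner input = (K'⊕ipad) ∥ m = c0 36 36 ∥ 6b 67 67 68.
Inner hash: sum = 192+54+54+107+103+103+104 = 717; mod 256 = 205 → cd.
Outer input = (K'⊕opad) ∥ inner = aa 5c 5c ∥ cd.
Outer hash (tag): sum = 170+92+92+205 = 559; mod 256 = 47 → 2f.

2f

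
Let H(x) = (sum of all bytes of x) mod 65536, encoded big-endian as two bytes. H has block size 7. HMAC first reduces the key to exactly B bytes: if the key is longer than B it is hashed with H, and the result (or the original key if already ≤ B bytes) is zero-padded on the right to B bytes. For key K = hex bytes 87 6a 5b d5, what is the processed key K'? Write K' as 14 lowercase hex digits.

876a5bd5000000

Key hex bytes 87 6a 5b d5 is 4 bytes ≤ B = 7; zero-pad to 7 bytes: K' = 87 6a 5b d5 00 00 00.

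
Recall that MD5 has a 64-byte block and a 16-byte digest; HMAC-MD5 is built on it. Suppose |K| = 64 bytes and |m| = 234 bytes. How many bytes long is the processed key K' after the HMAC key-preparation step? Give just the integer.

Key is 64 ≤ 64 bytes, zero-padded: |K'| = 64.

64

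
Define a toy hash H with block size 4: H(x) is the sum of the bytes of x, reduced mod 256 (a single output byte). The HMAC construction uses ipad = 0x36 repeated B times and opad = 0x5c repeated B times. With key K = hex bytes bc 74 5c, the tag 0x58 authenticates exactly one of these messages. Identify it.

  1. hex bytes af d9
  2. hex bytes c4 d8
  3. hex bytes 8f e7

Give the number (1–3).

Key hex bytes bc 74 5c is 3 bytes ≤ B = 4; zero-pad to 4 bytes: K' = bc 74 5c 00.
K' ⊕ ipad = 8a 42 6a 36; K' ⊕ opad = e0 28 00 5c.
m1: inner = H(8a 42 6a 36 af d9) = f4; tag = H(e0 28 00 5c f4) = 58 ← matches
m2: inner = H(8a 42 6a 36 c4 d8) = 08; tag = H(e0 28 00 5c 08) = 6c
m3: inner = H(8a 42 6a 36 8f e7) = e2; tag = H(e0 28 00 5c e2) = 46

1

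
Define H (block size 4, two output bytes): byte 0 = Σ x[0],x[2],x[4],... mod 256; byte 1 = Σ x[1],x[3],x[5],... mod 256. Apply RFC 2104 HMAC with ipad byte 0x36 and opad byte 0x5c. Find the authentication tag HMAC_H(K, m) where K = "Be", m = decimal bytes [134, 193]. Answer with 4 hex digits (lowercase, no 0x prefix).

Key "Be" = 42 65 is 2 bytes ≤ B = 4; zero-pad to 4 bytes: K' = 42 65 00 00.
K' ⊕ ipad = 74 53 36 36.  K' ⊕ opad = 1e 39 5c 5c.
Inner input = (K'⊕ipad) ∥ m = 74 53 36 36 ∥ 86 c1.
Inner hash: even-index sum = 304 mod 256 = 48; odd-index sum = 330 mod 256 = 74 → 30 4a.
Outer input = (K'⊕opad) ∥ inner = 1e 39 5c 5c ∥ 30 4a.
Outer hash (tag): even-index sum = 170 mod 256 = 170; odd-index sum = 223 mod 256 = 223 → aa df.

aadf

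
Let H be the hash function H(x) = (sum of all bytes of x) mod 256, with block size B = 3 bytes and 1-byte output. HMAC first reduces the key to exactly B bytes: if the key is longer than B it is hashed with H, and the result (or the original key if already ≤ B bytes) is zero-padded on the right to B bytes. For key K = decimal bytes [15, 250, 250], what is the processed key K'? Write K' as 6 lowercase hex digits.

0ffafa

Key decimal bytes [15, 250, 250] = 0f fa fa is exactly B = 3 bytes: K' = 0f fa fa.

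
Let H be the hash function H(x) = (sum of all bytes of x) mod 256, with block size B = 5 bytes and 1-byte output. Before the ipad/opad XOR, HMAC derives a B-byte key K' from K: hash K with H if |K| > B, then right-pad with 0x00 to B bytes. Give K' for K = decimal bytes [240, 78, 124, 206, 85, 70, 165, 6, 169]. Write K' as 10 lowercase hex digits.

|K| = 9 > B = 5, so first hash the key.
H(K): sum = 240+78+124+206+85+70+165+6+169 = 1143; mod 256 = 119 → 77.
Zero-pad H(K) = 77 to 5 bytes: K' = 77 00 00 00 00.

7700000000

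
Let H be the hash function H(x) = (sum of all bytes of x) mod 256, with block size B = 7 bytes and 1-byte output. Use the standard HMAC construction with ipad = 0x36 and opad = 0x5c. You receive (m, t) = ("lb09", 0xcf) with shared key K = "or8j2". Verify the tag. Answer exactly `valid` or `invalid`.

valid

Key "or8j2" = 6f 72 38 6a 32 is 5 bytes ≤ B = 7; zero-pad to 7 bytes: K' = 6f 72 38 6a 32 00 00.
K' ⊕ ipad = 59 44 0e 5c 04 36 36; K' ⊕ opad = 33 2e 64 36 6e 5c 5c.
Inner hash: sum = 89+68+14+92+4+54+54+108+98+48+57 = 686; mod 256 = 174 → ae.
Outer hash (recomputed tag): sum = 51+46+100+54+110+92+92+174 = 719; mod 256 = 207 → cf.
Recomputed tag = cf; claimed = cf → match.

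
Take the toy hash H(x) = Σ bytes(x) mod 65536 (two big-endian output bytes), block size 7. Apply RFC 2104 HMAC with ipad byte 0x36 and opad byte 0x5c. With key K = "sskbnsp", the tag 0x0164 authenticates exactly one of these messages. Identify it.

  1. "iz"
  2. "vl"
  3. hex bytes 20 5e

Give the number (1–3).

1

Key "sskbnsp" = 73 73 6b 62 6e 73 70 is exactly B = 7 bytes: K' = 73 73 6b 62 6e 73 70.
K' ⊕ ipad = 45 45 5d 54 58 45 46; K' ⊕ opad = 2f 2f 37 3e 32 2f 2c.
m1: inner = H(45 45 5d 54 58 45 46 69 7a) = 03 01; tag = H(2f 2f 37 3e 32 2f 2c 03 01) = 0164 ← matches
m2: inner = H(45 45 5d 54 58 45 46 76 6c) = 03 00; tag = H(2f 2f 37 3e 32 2f 2c 03 00) = 0163
m3: inner = H(45 45 5d 54 58 45 46 20 5e) = 02 9c; tag = H(2f 2f 37 3e 32 2f 2c 02 9c) = 01fe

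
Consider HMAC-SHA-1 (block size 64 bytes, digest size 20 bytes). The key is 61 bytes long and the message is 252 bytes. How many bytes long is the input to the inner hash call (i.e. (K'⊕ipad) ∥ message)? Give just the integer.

316

Key is 61 ≤ 64 bytes, zero-padded: |K'| = 64.
Inner input = (K'⊕ipad) ∥ m → 64 + 252 = 316 bytes.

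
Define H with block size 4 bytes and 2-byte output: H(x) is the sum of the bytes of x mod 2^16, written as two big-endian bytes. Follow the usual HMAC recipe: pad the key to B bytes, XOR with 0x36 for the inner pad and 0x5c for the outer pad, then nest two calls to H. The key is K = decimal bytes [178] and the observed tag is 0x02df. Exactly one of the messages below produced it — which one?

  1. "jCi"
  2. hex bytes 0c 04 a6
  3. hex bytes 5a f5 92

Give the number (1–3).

2

Key decimal bytes [178] = b2 is 1 byte ≤ B = 4; zero-pad to 4 bytes: K' = b2 00 00 00.
K' ⊕ ipad = 84 36 36 36; K' ⊕ opad = ee 5c 5c 5c.
m1: inner = H(84 36 36 36 6a 43 69) = 02 3c; tag = H(ee 5c 5c 5c 02 3c) = 0240
m2: inner = H(84 36 36 36 0c 04 a6) = 01 dc; tag = H(ee 5c 5c 5c 01 dc) = 02df ← matches
m3: inner = H(84 36 36 36 5a f5 92) = 03 07; tag = H(ee 5c 5c 5c 03 07) = 020c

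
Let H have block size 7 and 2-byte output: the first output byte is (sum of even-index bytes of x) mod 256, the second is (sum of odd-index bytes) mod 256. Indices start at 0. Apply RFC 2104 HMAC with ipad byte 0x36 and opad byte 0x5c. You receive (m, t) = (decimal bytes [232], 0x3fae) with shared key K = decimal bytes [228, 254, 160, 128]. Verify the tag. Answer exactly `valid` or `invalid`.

invalid

Key decimal bytes [228, 254, 160, 128] = e4 fe a0 80 is 4 bytes ≤ B = 7; zero-pad to 7 bytes: K' = e4 fe a0 80 00 00 00.
K' ⊕ ipad = d2 c8 96 b6 36 36 36; K' ⊕ opad = b8 a2 fc dc 5c 5c 5c.
Inner hash: even-index sum = 468 mod 256 = 212; odd-index sum = 668 mod 256 = 156 → d4 9c.
Outer hash (recomputed tag): even-index sum = 776 mod 256 = 8; odd-index sum = 686 mod 256 = 174 → 08 ae.
Recomputed tag = 08ae; claimed = 3fae → mismatch.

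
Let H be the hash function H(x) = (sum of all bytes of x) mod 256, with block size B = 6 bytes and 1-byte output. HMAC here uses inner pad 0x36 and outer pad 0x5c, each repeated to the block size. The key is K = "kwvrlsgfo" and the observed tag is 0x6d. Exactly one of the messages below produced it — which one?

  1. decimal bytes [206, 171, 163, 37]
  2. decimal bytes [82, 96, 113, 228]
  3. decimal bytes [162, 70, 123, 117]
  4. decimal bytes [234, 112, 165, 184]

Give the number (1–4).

2

Key "kwvrlsgfo" = 6b 77 76 72 6c 73 67 66 6f is 9 bytes > B = 6, so hash it first: H(key) = e5, then zero-pad to 6 bytes: K' = e5 00 00 00 00 00.
K' ⊕ ipad = d3 36 36 36 36 36; K' ⊕ opad = b9 5c 5c 5c 5c 5c.
m1: inner = H(d3 36 36 36 36 36 ce ab a3 25) = 22; tag = H(b9 5c 5c 5c 5c 5c 22) = a7
m2: inner = H(d3 36 36 36 36 36 52 60 71 e4) = e8; tag = H(b9 5c 5c 5c 5c 5c e8) = 6d ← matches
m3: inner = H(d3 36 36 36 36 36 a2 46 7b 75) = b9; tag = H(b9 5c 5c 5c 5c 5c b9) = 3e
m4: inner = H(d3 36 36 36 36 36 ea 70 a5 b8) = 98; tag = H(b9 5c 5c 5c 5c 5c 98) = 1d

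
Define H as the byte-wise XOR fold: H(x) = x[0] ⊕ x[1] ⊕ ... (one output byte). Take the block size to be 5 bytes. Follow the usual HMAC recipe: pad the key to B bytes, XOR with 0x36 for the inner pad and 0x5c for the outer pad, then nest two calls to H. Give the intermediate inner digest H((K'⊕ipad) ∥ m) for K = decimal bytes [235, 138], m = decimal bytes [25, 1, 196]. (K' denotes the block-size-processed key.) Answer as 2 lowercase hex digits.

8b

Key decimal bytes [235, 138] = eb 8a is 2 bytes ≤ B = 5; zero-pad to 5 bytes: K' = eb 8a 00 00 00.
K' ⊕ ipad = dd bc 36 36 36.
Inner input = dd bc 36 36 36 ∥ 19 01 c4.
Inner hash: XOR dd⊕bc⊕36⊕36⊕36⊕19⊕01⊕c4 = 8b.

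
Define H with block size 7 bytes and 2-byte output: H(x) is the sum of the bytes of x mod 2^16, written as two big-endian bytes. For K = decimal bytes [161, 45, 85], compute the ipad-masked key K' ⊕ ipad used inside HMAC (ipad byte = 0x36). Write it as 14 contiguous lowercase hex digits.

Key decimal bytes [161, 45, 85] = a1 2d 55 is 3 bytes ≤ B = 7; zero-pad to 7 bytes: K' = a1 2d 55 00 00 00 00.
XOR each byte with 0x36: a1⊕36=97, 2d⊕36=1b, 55⊕36=63, 00⊕36=36, 00⊕36=36, 00⊕36=36, 00⊕36=36.

971b6336363636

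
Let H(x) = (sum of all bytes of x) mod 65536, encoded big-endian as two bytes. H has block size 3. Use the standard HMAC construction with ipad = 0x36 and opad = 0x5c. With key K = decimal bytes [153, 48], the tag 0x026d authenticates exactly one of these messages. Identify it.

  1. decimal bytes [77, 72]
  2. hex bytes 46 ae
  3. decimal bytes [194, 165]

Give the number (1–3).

2

Key decimal bytes [153, 48] = 99 30 is 2 bytes ≤ B = 3; zero-pad to 3 bytes: K' = 99 30 00.
K' ⊕ ipad = af 06 36; K' ⊕ opad = c5 6c 5c.
m1: inner = H(af 06 36 4d 48) = 01 80; tag = H(c5 6c 5c 01 80) = 020e
m2: inner = H(af 06 36 46 ae) = 01 df; tag = H(c5 6c 5c 01 df) = 026d ← matches
m3: inner = H(af 06 36 c2 a5) = 02 52; tag = H(c5 6c 5c 02 52) = 01e1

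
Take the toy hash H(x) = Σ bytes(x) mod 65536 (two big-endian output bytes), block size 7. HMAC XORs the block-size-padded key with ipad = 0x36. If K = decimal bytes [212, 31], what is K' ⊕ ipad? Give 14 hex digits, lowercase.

e2293636363636

Key decimal bytes [212, 31] = d4 1f is 2 bytes ≤ B = 7; zero-pad to 7 bytes: K' = d4 1f 00 00 00 00 00.
XOR each byte with 0x36: d4⊕36=e2, 1f⊕36=29, 00⊕36=36, 00⊕36=36, 00⊕36=36, 00⊕36=36, 00⊕36=36.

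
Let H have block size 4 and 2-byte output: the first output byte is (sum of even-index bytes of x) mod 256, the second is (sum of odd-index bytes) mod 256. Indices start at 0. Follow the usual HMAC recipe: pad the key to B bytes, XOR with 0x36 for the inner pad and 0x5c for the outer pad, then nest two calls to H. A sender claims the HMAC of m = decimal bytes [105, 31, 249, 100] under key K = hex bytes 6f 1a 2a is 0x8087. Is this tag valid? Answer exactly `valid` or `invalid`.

Key hex bytes 6f 1a 2a is 3 bytes ≤ B = 4; zero-pad to 4 bytes: K' = 6f 1a 2a 00.
K' ⊕ ipad = 59 2c 1c 36; K' ⊕ opad = 33 46 76 5c.
Inner hash: even-index sum = 471 mod 256 = 215; odd-index sum = 229 mod 256 = 229 → d7 e5.
Outer hash (recomputed tag): even-index sum = 384 mod 256 = 128; odd-index sum = 391 mod 256 = 135 → 80 87.
Recomputed tag = 8087; claimed = 8087 → match.

valid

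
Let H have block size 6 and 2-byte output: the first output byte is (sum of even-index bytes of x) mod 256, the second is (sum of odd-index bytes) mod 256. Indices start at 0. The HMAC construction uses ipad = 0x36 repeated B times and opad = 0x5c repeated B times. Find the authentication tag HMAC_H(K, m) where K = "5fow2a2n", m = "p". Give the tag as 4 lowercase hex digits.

26ae

Key "5fow2a2n" = 35 66 6f 77 32 61 32 6e is 8 bytes > B = 6, so hash it first: H(key) = 08 ac, then zero-pad to 6 bytes: K' = 08 ac 00 00 00 00.
K' ⊕ ipad = 3e 9a 36 36 36 36.  K' ⊕ opad = 54 f0 5c 5c 5c 5c.
Inner input = (K'⊕ipad) ∥ m = 3e 9a 36 36 36 36 ∥ 70.
Inner hash: even-index sum = 282 mod 256 = 26; odd-index sum = 262 mod 256 = 6 → 1a 06.
Outer input = (K'⊕opad) ∥ inner = 54 f0 5c 5c 5c 5c ∥ 1a 06.
Outer hash (tag): even-index sum = 294 mod 256 = 38; odd-index sum = 430 mod 256 = 174 → 26 ae.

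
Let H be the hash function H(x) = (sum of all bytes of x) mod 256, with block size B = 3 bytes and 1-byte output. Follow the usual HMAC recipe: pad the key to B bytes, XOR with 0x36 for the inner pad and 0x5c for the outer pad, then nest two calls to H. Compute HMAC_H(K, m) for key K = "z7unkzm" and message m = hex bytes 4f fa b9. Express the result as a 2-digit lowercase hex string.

b0

Key "z7unkzm" = 7a 37 75 6e 6b 7a 6d is 7 bytes > B = 3, so hash it first: H(key) = e6, then zero-pad to 3 bytes: K' = e6 00 00.
K' ⊕ ipad = d0 36 36.  K' ⊕ opad = ba 5c 5c.
Inner input = (K'⊕ipad) ∥ m = d0 36 36 ∥ 4f fa b9.
Inner hash: sum = 208+54+54+79+250+185 = 830; mod 256 = 62 → 3e.
Outer input = (K'⊕opad) ∥ inner = ba 5c 5c ∥ 3e.
Outer hash (tag): sum = 186+92+92+62 = 432; mod 256 = 176 → b0.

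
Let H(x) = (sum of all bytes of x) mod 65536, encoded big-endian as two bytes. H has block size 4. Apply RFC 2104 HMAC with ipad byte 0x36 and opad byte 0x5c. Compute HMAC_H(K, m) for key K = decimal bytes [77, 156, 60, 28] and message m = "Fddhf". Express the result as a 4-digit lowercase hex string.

01a9

Key decimal bytes [77, 156, 60, 28] = 4d 9c 3c 1c is exactly B = 4 bytes: K' = 4d 9c 3c 1c.
K' ⊕ ipad = 7b aa 0a 2a.  K' ⊕ opad = 11 c0 60 40.
Inner input = (K'⊕ipad) ∥ m = 7b aa 0a 2a ∥ 46 64 64 68 66.
Inner hash: sum = 123+170+10+42+70+100+100+104+102 = 821 → 03 35.
Outer input = (K'⊕opad) ∥ inner = 11 c0 60 40 ∥ 03 35.
Outer hash (tag): sum = 17+192+96+64+3+53 = 425 → 01 a9.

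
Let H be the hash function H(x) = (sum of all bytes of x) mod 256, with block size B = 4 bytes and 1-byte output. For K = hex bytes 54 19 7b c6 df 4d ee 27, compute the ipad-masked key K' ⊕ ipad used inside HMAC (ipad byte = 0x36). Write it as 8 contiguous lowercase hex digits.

Key hex bytes 54 19 7b c6 df 4d ee 27 is 8 bytes > B = 4, so hash it first: H(key) = ef, then zero-pad to 4 bytes: K' = ef 00 00 00.
XOR each byte with 0x36: ef⊕36=d9, 00⊕36=36, 00⊕36=36, 00⊕36=36.

d9363636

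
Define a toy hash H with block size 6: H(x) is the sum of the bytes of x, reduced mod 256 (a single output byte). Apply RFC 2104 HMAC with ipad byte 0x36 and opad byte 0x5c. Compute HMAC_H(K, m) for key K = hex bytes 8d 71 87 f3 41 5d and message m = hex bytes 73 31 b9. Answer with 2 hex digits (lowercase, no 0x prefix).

5d

Key hex bytes 8d 71 87 f3 41 5d is exactly B = 6 bytes: K' = 8d 71 87 f3 41 5d.
K' ⊕ ipad = bb 47 b1 c5 77 6b.  K' ⊕ opad = d1 2d db af 1d 01.
Inner input = (K'⊕ipad) ∥ m = bb 47 b1 c5 77 6b ∥ 73 31 b9.
Inner hash: sum = 187+71+177+197+119+107+115+49+185 = 1207; mod 256 = 183 → b7.
Outer input = (K'⊕opad) ∥ inner = d1 2d db af 1d 01 ∥ b7.
Outer hash (tag): sum = 209+45+219+175+29+1+183 = 861; mod 256 = 93 → 5d.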